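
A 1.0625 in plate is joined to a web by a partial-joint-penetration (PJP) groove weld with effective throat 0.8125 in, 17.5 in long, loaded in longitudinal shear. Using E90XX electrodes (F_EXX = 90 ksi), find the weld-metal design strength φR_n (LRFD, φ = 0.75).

Effective throat (given) t_e = 0.8125 in.
A_we = 0.8125 × 17.5 = 14.22 in².
F_nw = 0.6 F_EXX = 54 ksi.
φR_n = 0.75 × 54 × 14.22 = 575.9 kip.

φR_n ≈ 576 kip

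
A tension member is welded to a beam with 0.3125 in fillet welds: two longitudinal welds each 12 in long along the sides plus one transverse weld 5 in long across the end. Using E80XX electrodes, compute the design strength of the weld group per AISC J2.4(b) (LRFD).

E80XX → F_EXX = 80 ksi.
t_e = 0.707 × 0.3125 = 0.2209 in.
R_nwl = 0.6 × 80 × 0.2209 × 24 = 254.5 kips (longitudinal, 2 welds).
R_nwt = 0.6 × 80 × 0.2209 × 5 = 53.02 kips (transverse, base value).
(i) R_nwl + R_nwt = 307.5 kips; (ii) 0.85 R_nwl + 1.5 R_nwt = 295.9 kips.
R_n = max = 307.5 kips [governs: (i)]; φR_n = 230.7 kips.

φR_n ≈ 231 kips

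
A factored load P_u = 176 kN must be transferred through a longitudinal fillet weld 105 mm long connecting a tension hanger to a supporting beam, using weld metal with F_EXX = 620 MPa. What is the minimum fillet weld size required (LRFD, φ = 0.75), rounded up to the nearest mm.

Total weld length L = 105 mm.
Required throat t_e = P_u / (φ × 0.6 F_EXX × L) = 176 / (0.75 × 0.6 × 620 × 105 × 10⁻³) = 6.008 mm.
Required leg w = t_e / 0.707 = 8.498 mm → use 9 mm.

w = 9 mm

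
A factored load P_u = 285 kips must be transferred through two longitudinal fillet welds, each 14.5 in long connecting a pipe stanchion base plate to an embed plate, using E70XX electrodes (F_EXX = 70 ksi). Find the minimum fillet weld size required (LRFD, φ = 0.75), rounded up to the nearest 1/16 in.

Total weld length L = 29 in.
Required throat t_e = P_u / (φ × 0.6 F_EXX × L) = 285 / (0.75 × 0.6 × 70 × 29) = 0.312 in.
Required leg w = t_e / 0.707 = 0.4413 in → use 1/2 in.

w = 1/2 in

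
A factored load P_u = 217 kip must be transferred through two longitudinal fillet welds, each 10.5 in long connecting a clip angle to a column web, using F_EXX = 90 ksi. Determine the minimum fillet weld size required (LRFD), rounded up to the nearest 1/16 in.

Total weld length L = 21 in.
Required throat t_e = P_u / (φ × 0.6 F_EXX × L) = 217 / (0.75 × 0.6 × 90 × 21) = 0.2551 in.
Required leg w = t_e / 0.707 = 0.3609 in → use 3/8 in.

w = 3/8 in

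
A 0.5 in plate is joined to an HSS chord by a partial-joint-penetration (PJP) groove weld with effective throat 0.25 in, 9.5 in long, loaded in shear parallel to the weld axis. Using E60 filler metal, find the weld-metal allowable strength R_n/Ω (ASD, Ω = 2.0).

E60XX → F_EXX = 60 ksi.
Effective throat (given) t_e = 0.25 in.
A_we = 0.25 × 9.5 = 2.375 in².
F_nw = 0.6 F_EXX = 36 ksi.
R_n/Ω = (36 × 2.375) / 2.0 = 42.75 kips.

R_n/Ω ≈ 42.8 kips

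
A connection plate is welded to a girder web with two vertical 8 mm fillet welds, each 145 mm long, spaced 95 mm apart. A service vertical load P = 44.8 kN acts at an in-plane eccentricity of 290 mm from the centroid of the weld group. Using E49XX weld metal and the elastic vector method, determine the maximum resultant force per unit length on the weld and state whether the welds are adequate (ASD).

f_max ≈ 1060 N/mm; NOT adequate

E49XX → F_EXX = 490 MPa.
Total weld length L_w = 290 mm. Treat welds as unit-width lines.
Polar moment about centroid: J = 2[d³/12 + d(b/2)²] = 2[145³/12 + 145×47.5²] = 1162000 mm³.
Direct shear f_v = P/L_w = 44.8×10³ / 290 = 154.5 N/mm (vertical).
Torsion M = P·e = 44.8×10³ × 290 = 12992000 N·mm.
Critical point at (x, y) = (47.5, 72.5) from centroid. f_tx = M·y/J = 810.3 N/mm; f_ty = M·x/J = 530.9 N/mm.
Resultant f_max = √[f_tx² + (f_v + f_ty)²] = √[810.3² + (154.5 + 530.9)²] = 1061 N/mm.
Capacity per unit length: r_n/Ω = (1/2.0) × 0.6 × 490 × (0.707 × 8) = 831.4 N/mm.
1061 > 831.4 → NOT adequate.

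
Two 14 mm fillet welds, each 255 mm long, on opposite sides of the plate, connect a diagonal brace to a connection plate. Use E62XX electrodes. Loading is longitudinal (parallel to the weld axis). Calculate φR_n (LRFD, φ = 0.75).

φR_n ≈ 1410 kN

E62XX → F_EXX = 620 MPa.
Effective throat t_e = 0.707 × 14 = 9.898 mm.
Total length L = 510 mm; A_we = 9.898 × 510 = 5048 mm².
F_nw = 0.6 F_EXX = 0.6 × 620 = 372 MPa.
φR_n = 0.75 × 372 × 5048 × 10⁻³ = 1408 kN.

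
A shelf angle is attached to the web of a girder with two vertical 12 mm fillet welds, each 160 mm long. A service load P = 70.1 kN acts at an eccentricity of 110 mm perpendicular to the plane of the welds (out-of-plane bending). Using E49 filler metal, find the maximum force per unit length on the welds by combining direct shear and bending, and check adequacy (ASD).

f_max ≈ 930 N/mm; adequate

E49XX → F_EXX = 490 MPa.
L_w = 2 × 160 = 320 mm; section modulus (unit throat) S = 2 × L²/6 = 8533 mm².
Direct shear f_v = P/L_w = 70.1×10³/320 = 219.1 N/mm.
Moment M = P × e = 70.1×10³ × 110 = 7711000 N·mm; bending f_b = M/S = 903.6 N/mm.
f_max = √(f_v² + f_b²) = √(219.1² + 903.6²) = 929.8 N/mm.
r_n/Ω = (1/2.0) × 0.6 × 490 × (0.707 × 12) = 1247 N/mm → adequate.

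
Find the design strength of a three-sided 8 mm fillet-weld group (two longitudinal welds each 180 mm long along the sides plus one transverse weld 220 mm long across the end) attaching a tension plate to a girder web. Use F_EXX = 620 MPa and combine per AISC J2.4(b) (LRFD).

φR_n ≈ 1000 kN

t_e = 0.707 × 8 = 5.656 mm.
R_nwl = 0.6 × 620 × 5.656 × 360 × 10⁻³ = 757.5 kN (longitudinal, 2 welds).
R_nwt = 0.6 × 620 × 5.656 × 220 × 10⁻³ = 462.9 kN (transverse, base value).
(i) R_nwl + R_nwt = 1220 kN; (ii) 0.85 R_nwl + 1.5 R_nwt = 1338 kN.
R_n = max = 1338 kN [governs: (ii)]; φR_n = 1004 kN.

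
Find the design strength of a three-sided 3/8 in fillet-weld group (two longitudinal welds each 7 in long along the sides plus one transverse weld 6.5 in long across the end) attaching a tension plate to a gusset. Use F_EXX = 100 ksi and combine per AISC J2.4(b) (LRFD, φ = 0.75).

t_e = 0.707 × 0.375 = 0.2651 in.
R_nwl = 0.6 × 100 × 0.2651 × 14 = 222.7 kip (longitudinal, 2 welds).
R_nwt = 0.6 × 100 × 0.2651 × 6.5 = 103.4 kip (transverse, base value).
(i) R_nwl + R_nwt = 326.1 kip; (ii) 0.85 R_nwl + 1.5 R_nwt = 344.4 kip.
R_n = max = 344.4 kip [governs: (ii)]; φR_n = 258.3 kip.

φR_n ≈ 258 kip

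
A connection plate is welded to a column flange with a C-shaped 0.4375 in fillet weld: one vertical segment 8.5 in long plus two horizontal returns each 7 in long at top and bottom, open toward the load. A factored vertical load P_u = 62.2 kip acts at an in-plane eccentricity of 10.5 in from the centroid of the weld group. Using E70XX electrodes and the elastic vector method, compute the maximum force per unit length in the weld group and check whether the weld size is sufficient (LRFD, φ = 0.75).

E70XX → F_EXX = 70 ksi.
Total weld length L_w = 22.5 in. Treat welds as unit-width lines.
Centroid: x̄ = 2×7×3.5 / 22.5 = 2.178 in from the vertical weld.
Polar moment about centroid: J = I_x + I_y = [8.5³/12 + 2×7×4.25²] + [8.5×2.178² + 2(7³/12 + 7×1.322²)] = 426 in³.
Direct shear f_v = P/L_w = 62.2 / 22.5 = 2.764 kip/in (vertical).
Torsion M = P·e = 62.2 × 10.5 = 653.1 kip·in.
Critical point at (x, y) = (4.822, 4.25) from centroid. f_tx = M·y/J = 6.516 kip/in; f_ty = M·x/J = 7.393 kip/in.
Resultant f_max = √[f_tx² + (f_v + f_ty)²] = √[6.516² + (2.764 + 7.393)²] = 12.07 kip/in.
Capacity per unit length: φr_n = 0.75 × 0.6 × 70 × (0.707 × 0.4375) = 9.743 kip/in.
12.07 > 9.743 → NOT adequate.

f_max ≈ 12.1 kip/in; NOT adequate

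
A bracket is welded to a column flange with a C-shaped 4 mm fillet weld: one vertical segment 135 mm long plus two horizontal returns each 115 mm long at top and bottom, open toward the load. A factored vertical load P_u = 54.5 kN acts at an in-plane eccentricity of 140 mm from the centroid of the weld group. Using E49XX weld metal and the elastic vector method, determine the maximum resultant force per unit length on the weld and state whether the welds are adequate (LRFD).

E49XX → F_EXX = 490 MPa.
Total weld length L_w = 365 mm. Treat welds as unit-width lines.
Centroid: x̄ = 2×115×57.5 / 365 = 36.23 mm from the vertical weld.
Polar moment about centroid: J = I_x + I_y = [135³/12 + 2×115×67.5²] + [135×36.23² + 2(115³/12 + 115×21.27²)] = 1788000 mm³.
Direct shear f_v = P/L_w = 54.5×10³ / 365 = 149.3 N/mm (vertical).
Torsion M = P·e = 54.5×10³ × 140 = 7630000 N·mm.
Critical point at (x, y) = (78.77, 67.5) from centroid. f_tx = M·y/J = 288.1 N/mm; f_ty = M·x/J = 336.2 N/mm.
Resultant f_max = √[f_tx² + (f_v + f_ty)²] = √[288.1² + (149.3 + 336.2)²] = 564.5 N/mm.
Capacity per unit length: φr_n = 0.75 × 0.6 × 490 × (0.707 × 4) = 623.6 N/mm.
564.5 ≤ 623.6 → adequate.

f_max ≈ 565 N/mm; adequate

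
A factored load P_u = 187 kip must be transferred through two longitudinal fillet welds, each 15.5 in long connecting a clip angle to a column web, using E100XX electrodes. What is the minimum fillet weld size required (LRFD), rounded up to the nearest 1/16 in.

w = 1/4 in

E100XX → F_EXX = 100 ksi.
Total weld length L = 31 in.
Required throat t_e = P_u / (φ × 0.6 F_EXX × L) = 187 / (0.75 × 0.6 × 100 × 31) = 0.1341 in.
Required leg w = t_e / 0.707 = 0.1896 in → use 1/4 in.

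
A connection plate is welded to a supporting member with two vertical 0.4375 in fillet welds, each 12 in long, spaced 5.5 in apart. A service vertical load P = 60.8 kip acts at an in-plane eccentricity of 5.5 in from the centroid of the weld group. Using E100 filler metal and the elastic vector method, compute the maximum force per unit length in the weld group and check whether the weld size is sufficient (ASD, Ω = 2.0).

E100XX → F_EXX = 100 ksi.
Total weld length L_w = 24 in. Treat welds as unit-width lines.
Polar moment about centroid: J = 2[d³/12 + d(b/2)²] = 2[12³/12 + 12×2.75²] = 469.5 in³.
Direct shear f_v = P/L_w = 60.8 / 24 = 2.533 kip/in (vertical).
Torsion M = P·e = 60.8 × 5.5 = 334.4 kip·in.
Critical point at (x, y) = (2.75, 6) from centroid. f_tx = M·y/J = 4.273 kip/in; f_ty = M·x/J = 1.959 kip/in.
Resultant f_max = √[f_tx² + (f_v + f_ty)²] = √[4.273² + (2.533 + 1.959)²] = 6.2 kip/in.
Capacity per unit length: r_n/Ω = (1/2.0) × 0.6 × 100 × (0.707 × 0.4375) = 9.279 kip/in.
6.2 ≤ 9.279 → adequate.

f_max ≈ 6.2 kip/in; adequate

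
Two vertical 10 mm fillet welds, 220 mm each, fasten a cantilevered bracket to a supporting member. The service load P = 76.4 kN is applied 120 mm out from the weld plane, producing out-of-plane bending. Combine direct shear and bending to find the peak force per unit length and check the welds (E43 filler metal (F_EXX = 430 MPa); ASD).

f_max ≈ 594 N/mm; adequate

L_w = 2 × 220 = 440 mm; section modulus (unit throat) S = 2 × L²/6 = 16130 mm².
Direct shear f_v = P/L_w = 76.4×10³/440 = 173.6 N/mm.
Moment M = P × e = 76.4×10³ × 120 = 9168000 N·mm; bending f_b = M/S = 568.3 N/mm.
f_max = √(f_v² + f_b²) = √(173.6² + 568.3²) = 594.2 N/mm.
r_n/Ω = (1/2.0) × 0.6 × 430 × (0.707 × 10) = 912 N/mm → adequate.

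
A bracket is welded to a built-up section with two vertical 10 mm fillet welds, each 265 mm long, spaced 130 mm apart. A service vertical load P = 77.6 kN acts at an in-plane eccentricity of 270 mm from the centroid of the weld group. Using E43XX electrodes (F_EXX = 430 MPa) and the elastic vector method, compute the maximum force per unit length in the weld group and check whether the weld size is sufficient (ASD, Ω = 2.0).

Total weld length L_w = 530 mm. Treat welds as unit-width lines.
Polar moment about centroid: J = 2[d³/12 + d(b/2)²] = 2[265³/12 + 265×65²] = 5341000 mm³.
Direct shear f_v = P/L_w = 77.6×10³ / 530 = 146.4 N/mm (vertical).
Torsion M = P·e = 77.6×10³ × 270 = 20952000 N·mm.
Critical point at (x, y) = (65, 132.5) from centroid. f_tx = M·y/J = 519.8 N/mm; f_ty = M·x/J = 255 N/mm.
Resultant f_max = √[f_tx² + (f_v + f_ty)²] = √[519.8² + (146.4 + 255)²] = 656.7 N/mm.
Capacity per unit length: r_n/Ω = (1/2.0) × 0.6 × 430 × (0.707 × 10) = 912 N/mm.
656.7 ≤ 912 → adequate.

f_max ≈ 657 N/mm; adequate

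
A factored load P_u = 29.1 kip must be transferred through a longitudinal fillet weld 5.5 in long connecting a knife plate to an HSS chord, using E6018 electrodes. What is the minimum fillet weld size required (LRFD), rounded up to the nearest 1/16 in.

E60XX → F_EXX = 60 ksi.
Total weld length L = 5.5 in.
Required throat t_e = P_u / (φ × 0.6 F_EXX × L) = 29.1 / (0.75 × 0.6 × 60 × 5.5) = 0.196 in.
Required leg w = t_e / 0.707 = 0.2772 in → use 5/16 in.

w = 5/16 in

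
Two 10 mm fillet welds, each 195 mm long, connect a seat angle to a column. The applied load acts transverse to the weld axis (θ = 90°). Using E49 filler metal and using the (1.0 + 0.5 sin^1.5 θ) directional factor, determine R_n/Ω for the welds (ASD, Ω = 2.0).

E49XX → F_EXX = 490 MPa.
t_e = 0.707 × 10 = 7.07 mm; A_we = 7.07 × 390 = 2757 mm².
Directional factor: 1.0 + 0.5 sin^1.5(90°) = 1.5.
F_nw = 0.6 × 490 × 1.5 = 441 MPa.
R_n/Ω = (441 × 2757) / 2.0 × 10⁻³ = 608 kN.

R_n/Ω ≈ 608 kN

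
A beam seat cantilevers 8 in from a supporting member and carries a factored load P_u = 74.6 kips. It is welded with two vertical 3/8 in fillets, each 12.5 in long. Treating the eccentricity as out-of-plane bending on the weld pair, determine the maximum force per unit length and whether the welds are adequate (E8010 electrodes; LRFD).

f_max ≈ 11.8 kip/in; NOT adequate

E80XX → F_EXX = 80 ksi.
L_w = 2 × 12.5 = 25 in; section modulus (unit throat) S = 2 × L²/6 = 52.08 in².
Direct shear f_v = P/L_w = 74.6/25 = 2.984 kip/in.
Moment M = P × e = 74.6 × 8 = 596.8 kip·in; bending f_b = M/S = 11.46 kip/in.
f_max = √(f_v² + f_b²) = √(2.984² + 11.46²) = 11.84 kip/in.
φr_n = 0.75 × 0.6 × 80 × (0.707 × 0.375) = 9.544 kip/in → NOT adequate.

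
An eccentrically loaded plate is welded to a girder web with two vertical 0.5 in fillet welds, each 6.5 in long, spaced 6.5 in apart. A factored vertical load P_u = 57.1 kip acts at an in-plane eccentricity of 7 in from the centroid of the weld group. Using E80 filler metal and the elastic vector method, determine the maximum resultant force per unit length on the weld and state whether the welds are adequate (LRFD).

E80XX → F_EXX = 80 ksi.
Total weld length L_w = 13 in. Treat welds as unit-width lines.
Polar moment about centroid: J = 2[d³/12 + d(b/2)²] = 2[6.5³/12 + 6.5×3.25²] = 183.1 in³.
Direct shear f_v = P/L_w = 57.1 / 13 = 4.392 kip/in (vertical).
Torsion M = P·e = 57.1 × 7 = 399.7 kip·in.
Critical point at (x, y) = (3.25, 3.25) from centroid. f_tx = M·y/J = 7.095 kip/in; f_ty = M·x/J = 7.095 kip/in.
Resultant f_max = √[f_tx² + (f_v + f_ty)²] = √[7.095² + (4.392 + 7.095)²] = 13.5 kip/in.
Capacity per unit length: φr_n = 0.75 × 0.6 × 80 × (0.707 × 0.5) = 12.73 kip/in.
13.5 > 12.73 → NOT adequate.

f_max ≈ 13.5 kip/in; NOT adequate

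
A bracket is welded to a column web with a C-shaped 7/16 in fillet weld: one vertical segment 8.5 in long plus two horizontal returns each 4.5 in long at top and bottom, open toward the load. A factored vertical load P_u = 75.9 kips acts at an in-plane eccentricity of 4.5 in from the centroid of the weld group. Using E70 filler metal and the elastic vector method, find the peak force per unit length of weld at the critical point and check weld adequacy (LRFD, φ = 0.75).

f_max ≈ 10.6 kip/in; NOT adequate

E70XX → F_EXX = 70 ksi.
Total weld length L_w = 17.5 in. Treat welds as unit-width lines.
Centroid: x̄ = 2×4.5×2.25 / 17.5 = 1.157 in from the vertical weld.
Polar moment about centroid: J = I_x + I_y = [8.5³/12 + 2×4.5×4.25²] + [8.5×1.157² + 2(4.5³/12 + 4.5×1.093²)] = 251.1 in³.
Direct shear f_v = P/L_w = 75.9 / 17.5 = 4.337 kip/in (vertical).
Torsion M = P·e = 75.9 × 4.5 = 341.55 kip·in.
Critical point at (x, y) = (3.343, 4.25) from centroid. f_tx = M·y/J = 5.782 kip/in; f_ty = M·x/J = 4.548 kip/in.
Resultant f_max = √[f_tx² + (f_v + f_ty)²] = √[5.782² + (4.337 + 4.548)²] = 10.6 kip/in.
Capacity per unit length: φr_n = 0.75 × 0.6 × 70 × (0.707 × 0.4375) = 9.743 kip/in.
10.6 > 9.743 → NOT adequate.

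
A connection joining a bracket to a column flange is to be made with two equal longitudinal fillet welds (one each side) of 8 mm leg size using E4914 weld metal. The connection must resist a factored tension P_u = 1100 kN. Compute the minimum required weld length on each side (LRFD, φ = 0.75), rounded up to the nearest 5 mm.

L = 445 mm on each side

E49XX → F_EXX = 490 MPa.
Throat t_e = 0.707 × 8 = 5.656 mm.
φr_n = 0.75 × 0.6 × 490 × 5.656 × 10⁻³ = 1.247 kN/mm.
L_req = P_u / φr_n = 1100 / 1.247 = 882 mm total.
Per side: 882 / 2 = 441 mm.
Round up → use L = 445 mm on each side.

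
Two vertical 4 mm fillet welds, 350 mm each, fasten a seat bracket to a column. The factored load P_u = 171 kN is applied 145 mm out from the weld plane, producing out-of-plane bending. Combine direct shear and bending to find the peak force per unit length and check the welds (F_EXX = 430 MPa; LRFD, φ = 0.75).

L_w = 2 × 350 = 700 mm; section modulus (unit throat) S = 2 × L²/6 = 40830 mm².
Direct shear f_v = P/L_w = 171×10³/700 = 244.3 N/mm.
Moment M = P × e = 171×10³ × 145 = 24795000 N·mm; bending f_b = M/S = 607.2 N/mm.
f_max = √(f_v² + f_b²) = √(244.3² + 607.2²) = 654.5 N/mm.
φr_n = 0.75 × 0.6 × 430 × (0.707 × 4) = 547.2 N/mm → NOT adequate.

f_max ≈ 655 N/mm; NOT adequate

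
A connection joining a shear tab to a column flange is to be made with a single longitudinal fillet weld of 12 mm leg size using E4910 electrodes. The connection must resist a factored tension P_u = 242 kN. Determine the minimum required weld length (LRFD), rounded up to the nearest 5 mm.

E49XX → F_EXX = 490 MPa.
Throat t_e = 0.707 × 12 = 8.484 mm.
φr_n = 0.75 × 0.6 × 490 × 8.484 × 10⁻³ = 1.871 kN/mm.
L_req = P_u / φr_n = 242 / 1.871 = 129.4 mm total.
Round up → use L = 130 mm.

L = 130 mm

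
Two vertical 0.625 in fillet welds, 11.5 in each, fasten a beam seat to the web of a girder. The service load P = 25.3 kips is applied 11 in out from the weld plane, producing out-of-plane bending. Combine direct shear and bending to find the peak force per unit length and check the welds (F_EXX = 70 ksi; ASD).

f_max ≈ 6.41 kip/in; adequate

L_w = 2 × 11.5 = 23 in; section modulus (unit throat) S = 2 × L²/6 = 44.08 in².
Direct shear f_v = P/L_w = 25.3/23 = 1.1 kip/in.
Moment M = P × e = 25.3 × 11 = 278.3 kip·in; bending f_b = M/S = 6.313 kip/in.
f_max = √(f_v² + f_b²) = √(1.1² + 6.313²) = 6.408 kip/in.
r_n/Ω = (1/2.0) × 0.6 × 70 × (0.707 × 0.625) = 9.279 kip/in → adequate.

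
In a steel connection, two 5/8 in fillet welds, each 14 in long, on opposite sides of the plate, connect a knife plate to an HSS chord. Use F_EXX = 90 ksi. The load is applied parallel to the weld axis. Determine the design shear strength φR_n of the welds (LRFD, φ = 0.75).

φR_n ≈ 501 kips

Effective throat t_e = 0.707 × 0.625 = 0.4419 in.
Total length L = 28 in; A_we = 0.4419 × 28 = 12.37 in².
F_nw = 0.6 F_EXX = 0.6 × 90 = 54 ksi.
φR_n = 0.75 × 54 × 12.37 = 501.1 kips.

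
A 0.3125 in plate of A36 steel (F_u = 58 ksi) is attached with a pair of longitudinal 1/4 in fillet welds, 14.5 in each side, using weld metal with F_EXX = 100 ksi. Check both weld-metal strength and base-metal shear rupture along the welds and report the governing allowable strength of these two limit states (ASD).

R_n/Ω ≈ 154 kip (weld metal governs)

t_e = 0.707 × 0.25 = 0.1767 in; L = 29 in.
Weld metal: R_n/Ω = (1/2.0) × 0.6 × 100 × 0.1767 × 29 = 153.8 kip.
Base metal (shear rupture): R_n/Ω = (1/2.0) × 0.6 × 58 × 0.3125 × 29 = 157.7 kip.
Governing: weld metal.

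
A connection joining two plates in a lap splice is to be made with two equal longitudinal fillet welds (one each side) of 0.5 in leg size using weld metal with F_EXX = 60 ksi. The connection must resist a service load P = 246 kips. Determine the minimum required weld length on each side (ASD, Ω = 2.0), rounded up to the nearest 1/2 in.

L = 19.5 in on each side

Throat t_e = 0.707 × 0.5 = 0.3535 in.
r_n/Ω = (0.6 × 60 × 0.3535) / 2.0 = 6.363 kip/in.
L_req = P / (r_n/Ω) = 246 / 6.363 = 38.66 in total.
Per side: 38.66 / 2 = 19.33 in.
Round up → use L = 19.5 in on each side.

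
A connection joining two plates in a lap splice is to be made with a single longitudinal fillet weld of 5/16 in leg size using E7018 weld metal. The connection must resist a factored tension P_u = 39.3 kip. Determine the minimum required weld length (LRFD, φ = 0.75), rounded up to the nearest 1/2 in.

L = 6 in

E70XX → F_EXX = 70 ksi.
Throat t_e = 0.707 × 0.3125 = 0.2209 in.
φr_n = 0.75 × 0.6 × 70 × 0.2209 = 6.96 kip/in.
L_req = P_u / φr_n = 39.3 / 6.96 = 5.647 in total.
Round up → use L = 6 in.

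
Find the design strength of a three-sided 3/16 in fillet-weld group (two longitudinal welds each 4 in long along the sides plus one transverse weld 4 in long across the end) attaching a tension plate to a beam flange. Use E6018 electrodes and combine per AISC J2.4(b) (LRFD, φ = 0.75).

φR_n ≈ 45.8 kip

E60XX → F_EXX = 60 ksi.
t_e = 0.707 × 0.1875 = 0.1326 in.
R_nwl = 0.6 × 60 × 0.1326 × 8 = 38.18 kip (longitudinal, 2 welds).
R_nwt = 0.6 × 60 × 0.1326 × 4 = 19.09 kip (transverse, base value).
(i) R_nwl + R_nwt = 57.27 kip; (ii) 0.85 R_nwl + 1.5 R_nwt = 61.08 kip.
R_n = max = 61.08 kip [governs: (ii)]; φR_n = 45.81 kip.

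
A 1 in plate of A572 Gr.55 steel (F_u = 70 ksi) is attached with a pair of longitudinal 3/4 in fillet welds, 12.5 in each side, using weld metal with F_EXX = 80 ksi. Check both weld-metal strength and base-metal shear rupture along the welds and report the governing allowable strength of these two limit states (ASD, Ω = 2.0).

t_e = 0.707 × 0.75 = 0.5302 in; L = 25 in.
Weld metal: R_n/Ω = (1/2.0) × 0.6 × 80 × 0.5302 × 25 = 318.1 kips.
Base metal (shear rupture): R_n/Ω = (1/2.0) × 0.6 × 70 × 1 × 25 = 525 kips.
Governing: weld metal.

R_n/Ω ≈ 318 kips (weld metal governs)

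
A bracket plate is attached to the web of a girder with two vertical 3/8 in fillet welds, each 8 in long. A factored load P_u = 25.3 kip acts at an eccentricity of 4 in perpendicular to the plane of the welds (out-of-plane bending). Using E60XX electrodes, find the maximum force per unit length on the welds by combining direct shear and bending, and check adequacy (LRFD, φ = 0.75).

f_max ≈ 5 kip/in; adequate

E60XX → F_EXX = 60 ksi.
L_w = 2 × 8 = 16 in; section modulus (unit throat) S = 2 × L²/6 = 21.33 in².
Direct shear f_v = P/L_w = 25.3/16 = 1.581 kip/in.
Moment M = P × e = 25.3 × 4 = 101.2 kip·in; bending f_b = M/S = 4.744 kip/in.
f_max = √(f_v² + f_b²) = √(1.581² + 4.744²) = 5 kip/in.
φr_n = 0.75 × 0.6 × 60 × (0.707 × 0.375) = 7.158 kip/in → adequate.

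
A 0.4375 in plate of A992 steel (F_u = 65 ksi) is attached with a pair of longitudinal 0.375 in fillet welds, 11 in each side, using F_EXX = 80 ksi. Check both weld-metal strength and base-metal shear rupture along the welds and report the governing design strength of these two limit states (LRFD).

φR_n ≈ 210 kips (weld metal governs)

t_e = 0.707 × 0.375 = 0.2651 in; L = 22 in.
Weld metal: φR_n = 0.75 × 0.6 × 80 × 0.2651 × 22 = 210 kips.
Base metal (shear rupture): φR_n = 0.75 × 0.6 × 65 × 0.4375 × 22 = 281.5 kips.
Governing: weld metal.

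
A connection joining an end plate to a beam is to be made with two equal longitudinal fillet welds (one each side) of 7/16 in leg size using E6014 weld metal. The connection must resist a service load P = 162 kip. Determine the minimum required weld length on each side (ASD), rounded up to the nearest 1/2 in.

L = 15 in on each side

E60XX → F_EXX = 60 ksi.
Throat t_e = 0.707 × 0.4375 = 0.3093 in.
r_n/Ω = (0.6 × 60 × 0.3093) / 2.0 = 5.568 kip/in.
L_req = P / (r_n/Ω) = 162 / 5.568 = 29.1 in total.
Per side: 29.1 / 2 = 14.55 in.
Round up → use L = 15 in on each side.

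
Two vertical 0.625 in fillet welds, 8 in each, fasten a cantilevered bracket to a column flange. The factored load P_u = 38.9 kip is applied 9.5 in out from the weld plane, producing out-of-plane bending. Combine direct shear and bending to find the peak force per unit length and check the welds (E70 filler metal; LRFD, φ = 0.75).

f_max ≈ 17.5 kip/in; NOT adequate

E70XX → F_EXX = 70 ksi.
L_w = 2 × 8 = 16 in; section modulus (unit throat) S = 2 × L²/6 = 21.33 in².
Direct shear f_v = P/L_w = 38.9/16 = 2.431 kip/in.
Moment M = P × e = 38.9 × 9.5 = 369.55 kip·in; bending f_b = M/S = 17.32 kip/in.
f_max = √(f_v² + f_b²) = √(2.431² + 17.32²) = 17.49 kip/in.
φr_n = 0.75 × 0.6 × 70 × (0.707 × 0.625) = 13.92 kip/in → NOT adequate.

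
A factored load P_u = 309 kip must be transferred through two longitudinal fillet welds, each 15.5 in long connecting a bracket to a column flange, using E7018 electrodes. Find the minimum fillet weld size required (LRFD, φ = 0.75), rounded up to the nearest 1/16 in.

w = 1/2 in

E70XX → F_EXX = 70 ksi.
Total weld length L = 31 in.
Required throat t_e = P_u / (φ × 0.6 F_EXX × L) = 309 / (0.75 × 0.6 × 70 × 31) = 0.3164 in.
Required leg w = t_e / 0.707 = 0.4476 in → use 1/2 in.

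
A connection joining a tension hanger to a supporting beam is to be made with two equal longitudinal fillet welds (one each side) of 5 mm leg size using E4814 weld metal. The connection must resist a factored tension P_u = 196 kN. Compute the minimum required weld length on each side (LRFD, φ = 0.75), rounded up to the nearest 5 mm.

L = 130 mm on each side

E48XX → F_EXX = 480 MPa.
Throat t_e = 0.707 × 5 = 3.535 mm.
φr_n = 0.75 × 0.6 × 480 × 3.535 × 10⁻³ = 0.7636 kN/mm.
L_req = P_u / φr_n = 196 / 0.7636 = 256.7 mm total.
Per side: 256.7 / 2 = 128.3 mm.
Round up → use L = 130 mm on each side.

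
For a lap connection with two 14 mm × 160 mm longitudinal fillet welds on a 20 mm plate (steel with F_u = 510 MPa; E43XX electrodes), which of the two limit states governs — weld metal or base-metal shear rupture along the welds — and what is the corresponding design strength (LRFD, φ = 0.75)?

φR_n ≈ 613 kN (weld metal governs)

E43XX → F_EXX = 430 MPa.
t_e = 0.707 × 14 = 9.898 mm; L = 320 mm.
Weld metal: φR_n = 0.75 × 0.6 × 430 × 9.898 × 320 × 10⁻³ = 612.9 kN.
Base metal (shear rupture): φR_n = 0.75 × 0.6 × 510 × 20 × 320 × 10⁻³ = 1469 kN.
Governing: weld metal.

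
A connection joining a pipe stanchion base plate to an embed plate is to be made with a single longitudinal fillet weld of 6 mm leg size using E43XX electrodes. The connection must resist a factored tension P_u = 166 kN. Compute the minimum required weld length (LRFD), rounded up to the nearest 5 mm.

E43XX → F_EXX = 430 MPa.
Throat t_e = 0.707 × 6 = 4.242 mm.
φr_n = 0.75 × 0.6 × 430 × 4.242 × 10⁻³ = 0.8208 kN/mm.
L_req = P_u / φr_n = 166 / 0.8208 = 202.2 mm total.
Round up → use L = 205 mm.

L = 205 mm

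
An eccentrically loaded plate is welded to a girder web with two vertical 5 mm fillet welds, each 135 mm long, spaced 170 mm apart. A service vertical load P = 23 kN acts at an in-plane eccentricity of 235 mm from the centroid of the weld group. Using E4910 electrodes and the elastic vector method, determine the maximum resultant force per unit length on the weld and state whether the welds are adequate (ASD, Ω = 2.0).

f_max ≈ 320 N/mm; adequate

E49XX → F_EXX = 490 MPa.
Total weld length L_w = 270 mm. Treat welds as unit-width lines.
Polar moment about centroid: J = 2[d³/12 + d(b/2)²] = 2[135³/12 + 135×85²] = 2361000 mm³.
Direct shear f_v = P/L_w = 23×10³ / 270 = 85.19 N/mm (vertical).
Torsion M = P·e = 23×10³ × 235 = 5405000 N·mm.
Critical point at (x, y) = (85, 67.5) from centroid. f_tx = M·y/J = 154.5 N/mm; f_ty = M·x/J = 194.6 N/mm.
Resultant f_max = √[f_tx² + (f_v + f_ty)²] = √[154.5² + (85.19 + 194.6)²] = 319.6 N/mm.
Capacity per unit length: r_n/Ω = (1/2.0) × 0.6 × 490 × (0.707 × 5) = 519.6 N/mm.
319.6 ≤ 519.6 → adequate.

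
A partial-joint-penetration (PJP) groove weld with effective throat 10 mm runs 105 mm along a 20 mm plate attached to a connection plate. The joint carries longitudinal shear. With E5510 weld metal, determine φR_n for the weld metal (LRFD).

E55XX → F_EXX = 550 MPa.
Effective throat (given) t_e = 10 mm.
A_we = 10 × 105 = 1050 mm².
F_nw = 0.6 F_EXX = 330 MPa.
φR_n = 0.75 × 330 × 1050 × 10⁻³ = 259.9 kN.

φR_n ≈ 260 kN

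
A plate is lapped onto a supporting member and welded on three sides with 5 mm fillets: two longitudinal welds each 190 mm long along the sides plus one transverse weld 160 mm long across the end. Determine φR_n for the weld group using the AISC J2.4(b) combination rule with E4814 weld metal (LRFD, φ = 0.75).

φR_n ≈ 430 kN

E48XX → F_EXX = 480 MPa.
t_e = 0.707 × 5 = 3.535 mm.
R_nwl = 0.6 × 480 × 3.535 × 380 × 10⁻³ = 386.9 kN (longitudinal, 2 welds).
R_nwt = 0.6 × 480 × 3.535 × 160 × 10⁻³ = 162.9 kN (transverse, base value).
(i) R_nwl + R_nwt = 549.8 kN; (ii) 0.85 R_nwl + 1.5 R_nwt = 573.2 kN.
R_n = max = 573.2 kN [governs: (ii)]; φR_n = 429.9 kN.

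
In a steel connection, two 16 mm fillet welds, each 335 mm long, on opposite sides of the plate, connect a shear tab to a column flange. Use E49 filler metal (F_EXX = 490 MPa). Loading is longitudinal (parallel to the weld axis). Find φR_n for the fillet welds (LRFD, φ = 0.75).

φR_n ≈ 1670 kN

Effective throat t_e = 0.707 × 16 = 11.31 mm.
Total length L = 670 mm; A_we = 11.31 × 670 = 7579 mm².
F_nw = 0.6 F_EXX = 0.6 × 490 = 294 MPa.
φR_n = 0.75 × 294 × 7579 × 10⁻³ = 1671 kN.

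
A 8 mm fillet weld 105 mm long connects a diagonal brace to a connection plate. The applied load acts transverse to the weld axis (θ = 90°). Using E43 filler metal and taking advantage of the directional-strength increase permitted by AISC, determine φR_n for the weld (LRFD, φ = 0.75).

φR_n ≈ 172 kN

E43XX → F_EXX = 430 MPa.
t_e = 0.707 × 8 = 5.656 mm; A_we = 5.656 × 105 = 593.9 mm².
Directional factor: 1.0 + 0.5 sin^1.5(90°) = 1.5.
F_nw = 0.6 × 430 × 1.5 = 387 MPa.
φR_n = 0.75 × 387 × 593.9 × 10⁻³ = 172.4 kN.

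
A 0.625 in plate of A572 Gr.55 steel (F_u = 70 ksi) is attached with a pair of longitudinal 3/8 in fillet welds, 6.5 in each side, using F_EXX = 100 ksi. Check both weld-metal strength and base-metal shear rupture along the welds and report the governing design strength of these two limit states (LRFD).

t_e = 0.707 × 0.375 = 0.2651 in; L = 13 in.
Weld metal: φR_n = 0.75 × 0.6 × 100 × 0.2651 × 13 = 155.1 kips.
Base metal (shear rupture): φR_n = 0.75 × 0.6 × 70 × 0.625 × 13 = 255.9 kips.
Governing: weld metal.

φR_n ≈ 155 kips (weld metal governs)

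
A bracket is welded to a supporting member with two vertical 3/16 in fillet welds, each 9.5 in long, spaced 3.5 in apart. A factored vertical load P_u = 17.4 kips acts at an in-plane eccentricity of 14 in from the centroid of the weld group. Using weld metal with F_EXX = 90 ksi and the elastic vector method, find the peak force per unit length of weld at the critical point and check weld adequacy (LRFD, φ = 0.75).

Total weld length L_w = 19 in. Treat welds as unit-width lines.
Polar moment about centroid: J = 2[d³/12 + d(b/2)²] = 2[9.5³/12 + 9.5×1.75²] = 201.1 in³.
Direct shear f_v = P/L_w = 17.4 / 19 = 0.9158 kip/in (vertical).
Torsion M = P·e = 17.4 × 14 = 243.6 kip·in.
Critical point at (x, y) = (1.75, 4.75) from centroid. f_tx = M·y/J = 5.754 kip/in; f_ty = M·x/J = 2.12 kip/in.
Resultant f_max = √[f_tx² + (f_v + f_ty)²] = √[5.754² + (0.9158 + 2.12)²] = 6.506 kip/in.
Capacity per unit length: φr_n = 0.75 × 0.6 × 90 × (0.707 × 0.1875) = 5.369 kip/in.
6.506 > 5.369 → NOT adequate.

f_max ≈ 6.51 kip/in; NOT adequate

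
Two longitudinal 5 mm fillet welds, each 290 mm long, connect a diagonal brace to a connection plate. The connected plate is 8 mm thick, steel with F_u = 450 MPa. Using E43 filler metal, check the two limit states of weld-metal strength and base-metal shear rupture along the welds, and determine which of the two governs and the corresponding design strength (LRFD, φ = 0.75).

φR_n ≈ 397 kN (weld metal governs)

E43XX → F_EXX = 430 MPa.
t_e = 0.707 × 5 = 3.535 mm; L = 580 mm.
Weld metal: φR_n = 0.75 × 0.6 × 430 × 3.535 × 580 × 10⁻³ = 396.7 kN.
Base metal (shear rupture): φR_n = 0.75 × 0.6 × 450 × 8 × 580 × 10⁻³ = 939.6 kN.
Governing: weld metal.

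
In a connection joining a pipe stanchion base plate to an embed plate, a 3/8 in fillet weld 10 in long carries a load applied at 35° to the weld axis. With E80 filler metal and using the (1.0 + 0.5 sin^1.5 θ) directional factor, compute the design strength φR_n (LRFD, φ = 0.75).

φR_n ≈ 116 kip

E80XX → F_EXX = 80 ksi.
t_e = 0.707 × 0.375 = 0.2651 in; A_we = 0.2651 × 10 = 2.651 in².
Directional factor: 1.0 + 0.5 sin^1.5(35°) = 1.217.
F_nw = 0.6 × 80 × 1.217 = 58.43 ksi.
φR_n = 0.75 × 58.43 × 2.651 = 116.2 kip.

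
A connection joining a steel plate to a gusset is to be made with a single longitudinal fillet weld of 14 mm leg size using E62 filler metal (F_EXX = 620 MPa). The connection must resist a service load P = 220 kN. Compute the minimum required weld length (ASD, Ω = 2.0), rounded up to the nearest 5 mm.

L = 120 mm

Throat t_e = 0.707 × 14 = 9.898 mm.
r_n/Ω = (0.6 × 620 × 9.898) / 2.0 = 1841 N/mm = 1.841 kN/mm.
L_req = P / (r_n/Ω) = 220 / 1.841 = 119.5 mm total.
Round up → use L = 120 mm.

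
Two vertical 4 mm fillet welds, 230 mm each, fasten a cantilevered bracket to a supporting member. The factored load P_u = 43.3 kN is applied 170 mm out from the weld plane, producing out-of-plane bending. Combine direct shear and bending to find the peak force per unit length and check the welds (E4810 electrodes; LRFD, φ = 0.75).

E48XX → F_EXX = 480 MPa.
L_w = 2 × 230 = 460 mm; section modulus (unit throat) S = 2 × L²/6 = 17630 mm².
Direct shear f_v = P/L_w = 43.3×10³/460 = 94.13 N/mm.
Moment M = P × e = 43.3×10³ × 170 = 7361000 N·mm; bending f_b = M/S = 417.4 N/mm.
f_max = √(f_v² + f_b²) = √(94.13² + 417.4²) = 427.9 N/mm.
φr_n = 0.75 × 0.6 × 480 × (0.707 × 4) = 610.8 N/mm → adequate.

f_max ≈ 428 N/mm; adequate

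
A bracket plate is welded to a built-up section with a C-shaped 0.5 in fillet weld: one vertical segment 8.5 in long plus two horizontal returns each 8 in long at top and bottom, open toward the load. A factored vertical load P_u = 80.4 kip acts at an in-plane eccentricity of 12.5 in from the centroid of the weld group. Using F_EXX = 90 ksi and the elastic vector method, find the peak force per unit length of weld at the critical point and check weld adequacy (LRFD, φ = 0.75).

Total weld length L_w = 24.5 in. Treat welds as unit-width lines.
Centroid: x̄ = 2×8×4 / 24.5 = 2.612 in from the vertical weld.
Polar moment about centroid: J = I_x + I_y = [8.5³/12 + 2×8×4.25²] + [8.5×2.612² + 2(8³/12 + 8×1.388²)] = 514.3 in³.
Direct shear f_v = P/L_w = 80.4 / 24.5 = 3.282 kip/in (vertical).
Torsion M = P·e = 80.4 × 12.5 = 1005 kip·in.
Critical point at (x, y) = (5.388, 4.25) from centroid. f_tx = M·y/J = 8.305 kip/in; f_ty = M·x/J = 10.53 kip/in.
Resultant f_max = √[f_tx² + (f_v + f_ty)²] = √[8.305² + (3.282 + 10.53)²] = 16.11 kip/in.
Capacity per unit length: φr_n = 0.75 × 0.6 × 90 × (0.707 × 0.5) = 14.32 kip/in.
16.11 > 14.32 → NOT adequate.

f_max ≈ 16.1 kip/in; NOT adequate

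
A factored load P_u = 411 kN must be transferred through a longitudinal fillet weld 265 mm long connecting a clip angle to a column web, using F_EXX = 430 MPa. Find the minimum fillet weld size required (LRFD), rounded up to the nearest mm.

w = 12 mm

Total weld length L = 265 mm.
Required throat t_e = P_u / (φ × 0.6 F_EXX × L) = 411 / (0.75 × 0.6 × 430 × 265 × 10⁻³) = 8.015 mm.
Required leg w = t_e / 0.707 = 11.34 mm → use 12 mm.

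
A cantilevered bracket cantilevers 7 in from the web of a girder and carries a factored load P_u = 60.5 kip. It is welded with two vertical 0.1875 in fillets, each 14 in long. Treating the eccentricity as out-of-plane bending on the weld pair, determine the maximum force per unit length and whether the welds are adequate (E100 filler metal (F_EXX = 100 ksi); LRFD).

L_w = 2 × 14 = 28 in; section modulus (unit throat) S = 2 × L²/6 = 65.33 in².
Direct shear f_v = P/L_w = 60.5/28 = 2.161 kip/in.
Moment M = P × e = 60.5 × 7 = 423.5 kip·in; bending f_b = M/S = 6.482 kip/in.
f_max = √(f_v² + f_b²) = √(2.161² + 6.482²) = 6.833 kip/in.
φr_n = 0.75 × 0.6 × 100 × (0.707 × 0.1875) = 5.965 kip/in → NOT adequate.

f_max ≈ 6.83 kip/in; NOT adequate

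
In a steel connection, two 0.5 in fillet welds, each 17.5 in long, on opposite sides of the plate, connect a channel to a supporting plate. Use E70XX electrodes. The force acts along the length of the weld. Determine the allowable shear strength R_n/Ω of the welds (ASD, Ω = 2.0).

E70XX → F_EXX = 70 ksi.
Effective throat t_e = 0.707 × 0.5 = 0.3535 in.
Total length L = 35 in; A_we = 0.3535 × 35 = 12.37 in².
F_nw = 0.6 F_EXX = 0.6 × 70 = 42 ksi.
R_n = 42 × 12.37 = 519.6 kip; R_n/Ω = 519.6/2.0 = 259.8 kip.

R_n/Ω ≈ 260 kip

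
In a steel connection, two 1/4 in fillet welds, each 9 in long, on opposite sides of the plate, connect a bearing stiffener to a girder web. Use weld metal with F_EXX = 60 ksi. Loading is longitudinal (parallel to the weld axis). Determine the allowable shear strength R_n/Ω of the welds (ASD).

R_n/Ω ≈ 57.3 kip

Effective throat t_e = 0.707 × 0.25 = 0.1767 in.
Total length L = 18 in; A_we = 0.1767 × 18 = 3.181 in².
F_nw = 0.6 F_EXX = 0.6 × 60 = 36 ksi.
R_n = 36 × 3.181 = 114.5 kip; R_n/Ω = 114.5/2.0 = 57.27 kip.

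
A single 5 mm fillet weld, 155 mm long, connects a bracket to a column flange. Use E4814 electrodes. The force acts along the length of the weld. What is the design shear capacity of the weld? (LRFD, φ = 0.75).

φR_n ≈ 118 kN

E48XX → F_EXX = 480 MPa.
Effective throat t_e = 0.707 × 5 = 3.535 mm.
Total length L = 155 mm; A_we = 3.535 × 155 = 547.9 mm².
F_nw = 0.6 F_EXX = 0.6 × 480 = 288 MPa.
φR_n = 0.75 × 288 × 547.9 × 10⁻³ = 118.4 kN.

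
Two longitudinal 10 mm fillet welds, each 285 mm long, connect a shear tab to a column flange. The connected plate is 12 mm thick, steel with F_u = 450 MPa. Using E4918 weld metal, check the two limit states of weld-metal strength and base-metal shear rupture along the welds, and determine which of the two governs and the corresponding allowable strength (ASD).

R_n/Ω ≈ 592 kN (weld metal governs)

E49XX → F_EXX = 490 MPa.
t_e = 0.707 × 10 = 7.07 mm; L = 570 mm.
Weld metal: R_n/Ω = (1/2.0) × 0.6 × 490 × 7.07 × 570 × 10⁻³ = 592.4 kN.
Base metal (shear rupture): R_n/Ω = (1/2.0) × 0.6 × 450 × 12 × 570 × 10⁻³ = 923.4 kN.
Governing: weld metal.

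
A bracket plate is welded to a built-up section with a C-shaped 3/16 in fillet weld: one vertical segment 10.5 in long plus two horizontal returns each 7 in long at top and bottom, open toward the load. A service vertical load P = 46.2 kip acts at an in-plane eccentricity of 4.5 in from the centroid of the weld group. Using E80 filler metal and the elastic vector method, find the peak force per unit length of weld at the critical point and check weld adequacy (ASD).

E80XX → F_EXX = 80 ksi.
Total weld length L_w = 24.5 in. Treat welds as unit-width lines.
Centroid: x̄ = 2×7×3.5 / 24.5 = 2 in from the vertical weld.
Polar moment about centroid: J = I_x + I_y = [10.5³/12 + 2×7×5.25²] + [10.5×2² + 2(7³/12 + 7×1.5²)] = 613 in³.
Direct shear f_v = P/L_w = 46.2 / 24.5 = 1.886 kip/in (vertical).
Torsion M = P·e = 46.2 × 4.5 = 207.9 kip·in.
Critical point at (x, y) = (5, 5.25) from centroid. f_tx = M·y/J = 1.781 kip/in; f_ty = M·x/J = 1.696 kip/in.
Resultant f_max = √[f_tx² + (f_v + f_ty)²] = √[1.781² + (1.886 + 1.696)²] = 4 kip/in.
Capacity per unit length: r_n/Ω = (1/2.0) × 0.6 × 80 × (0.707 × 0.1875) = 3.181 kip/in.
4 > 3.181 → NOT adequate.

f_max ≈ 4 kip/in; NOT adequate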